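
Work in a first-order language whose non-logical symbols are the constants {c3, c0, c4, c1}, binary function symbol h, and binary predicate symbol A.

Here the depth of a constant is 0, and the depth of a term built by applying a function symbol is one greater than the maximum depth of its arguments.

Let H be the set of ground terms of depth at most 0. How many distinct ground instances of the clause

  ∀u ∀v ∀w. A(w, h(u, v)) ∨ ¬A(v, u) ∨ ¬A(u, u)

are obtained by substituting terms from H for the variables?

Ground terms of depth ≤ 0:
  Let N_k count ground terms of depth at most k. Each non-constant term of depth ≤ k is some function symbol applied to depth-≤(k−1) arguments, giving N_k = 4 + N_{k-1}^2.
  N_0 = 4
  Explicitly: c3, c0, c4, c1.
So there are 4 ground terms available for substitution.
There are 3 variables to instantiate (u, v, w), each occurring in at least one literal, so different choices give different ground instances.
Number of ground instances = 4^3 = 64.

64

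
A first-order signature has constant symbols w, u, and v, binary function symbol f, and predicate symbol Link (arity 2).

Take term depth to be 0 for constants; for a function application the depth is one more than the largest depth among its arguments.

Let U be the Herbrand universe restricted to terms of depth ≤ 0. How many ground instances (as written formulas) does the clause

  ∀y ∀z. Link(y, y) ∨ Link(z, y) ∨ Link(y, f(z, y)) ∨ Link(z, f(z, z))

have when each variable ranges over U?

Ground terms of depth ≤ 0:
  Write N_k for the number of ground terms of depth ≤ k. A term of depth ≤ k is either a constant or a function symbol applied to arguments of depth ≤ k−1, so N_k = 3 + N_{k-1}^2.
  N_0 = 3
  Explicitly: w, u, v.
So there are 3 ground terms available for substitution.
The clause has 2 distinct variables (y, z), each appearing in the body. In the free term algebra distinct substitutions yield syntactically distinct ground instances.
Number of ground instances = 3^2 = 9.

9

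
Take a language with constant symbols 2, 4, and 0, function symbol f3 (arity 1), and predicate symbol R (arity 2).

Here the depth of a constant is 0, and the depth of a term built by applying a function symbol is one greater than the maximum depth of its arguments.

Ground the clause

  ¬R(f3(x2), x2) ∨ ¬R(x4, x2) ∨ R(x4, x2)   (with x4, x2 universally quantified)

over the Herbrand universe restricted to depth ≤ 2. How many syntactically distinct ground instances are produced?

81

Ground terms of depth ≤ 2:
  Let N_k count ground terms of depth at most k. Each non-constant term of depth ≤ k is some function symbol applied to depth-≤(k−1) arguments, giving N_k = 3 + N_{k-1}.
  N_0 = 3
  N_1 = 3 + 3 = 6
  N_2 = 3 + 6 = 9
So there are 9 ground terms available for substitution.
There are 2 variables to instantiate (x4, x2), each occurring in at least one literal, so different choices give different ground instances.
Number of ground instances = 9^2 = 81.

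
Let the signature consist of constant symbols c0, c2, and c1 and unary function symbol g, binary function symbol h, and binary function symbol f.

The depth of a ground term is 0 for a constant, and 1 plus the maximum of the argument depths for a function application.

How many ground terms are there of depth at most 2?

1179

Count level by level. With function symbols g/1, h/2, f/2, the terms of depth ≤ k are the 3 constants together with each function applied to depth-≤(k−1) tuples, so N_k = 3 + N_{k-1} + N_{k-1}^2 + N_{k-1}^2.
N_0 = 3
N_1 = 3 + 3 + 3^2 + 3^2 = 24
N_2 = 3 + 24 + 24^2 + 24^2 = 1179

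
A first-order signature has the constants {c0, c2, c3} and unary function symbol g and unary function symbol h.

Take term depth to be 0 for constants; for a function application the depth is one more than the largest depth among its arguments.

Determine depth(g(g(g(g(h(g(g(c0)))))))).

depth(g(c0)) = 1 + depth(c0) = 1 + 0 = 1
depth(g(g(c0))) = 1 + depth(g(c0)) = 1 + 1 = 2
depth(h(g(g(c0)))) = 1 + depth(g(g(c0))) = 1 + 2 = 3
depth(g(h(g(g(c0))))) = 1 + depth(h(g(g(c0)))) = 1 + 3 = 4
depth(g(g(h(g(g(c0)))))) = 1 + depth(g(h(g(g(c0))))) = 1 + 4 = 5
depth(g(g(g(h(g(g(c0))))))) = 1 + depth(g(g(h(g(g(c0)))))) = 1 + 5 = 6
depth(g(g(g(g(h(g(g(c0)))))))) = 1 + depth(g(g(g(h(g(g(c0))))))) = 1 + 6 = 7

7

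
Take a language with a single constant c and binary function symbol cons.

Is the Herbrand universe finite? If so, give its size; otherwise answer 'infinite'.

infinite

The signature has at least one function symbol (cons, arity 2) and at least one constant (c).
Iterating cons gives infinitely many distinct ground terms: c, cons(c, c), cons(cons(c, c), cons(c, c)), ...
So the Herbrand universe is infinite.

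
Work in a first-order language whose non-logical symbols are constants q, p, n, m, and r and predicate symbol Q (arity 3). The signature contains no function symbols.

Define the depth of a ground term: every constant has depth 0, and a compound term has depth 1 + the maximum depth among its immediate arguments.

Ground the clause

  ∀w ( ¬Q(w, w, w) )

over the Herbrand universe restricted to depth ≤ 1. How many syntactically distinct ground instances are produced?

5

Ground terms of depth ≤ 1:
  With no function symbols every ground term is a constant, so there are exactly 5 ground terms at every depth bound.
  N_0 = 5
  N_1 = 5
  Explicitly: q, p, n, m, r.
So there are 5 ground terms available for substitution.
There is 1 variable to instantiate (w),  occurring in at least one literal, so different choices give different ground instances.
Number of ground instances = 5.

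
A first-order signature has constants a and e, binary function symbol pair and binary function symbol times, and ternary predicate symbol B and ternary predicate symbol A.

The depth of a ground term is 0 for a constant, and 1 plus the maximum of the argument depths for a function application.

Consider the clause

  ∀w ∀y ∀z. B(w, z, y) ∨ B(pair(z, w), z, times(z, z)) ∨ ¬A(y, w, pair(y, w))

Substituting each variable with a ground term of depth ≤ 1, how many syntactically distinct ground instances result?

1000

Ground terms of depth ≤ 1:
  Count level by level. With function symbols pair/2, times/2, the terms of depth ≤ k are the 2 constants together with each function applied to depth-≤(k−1) tuples, so N_k = 2 + N_{k-1}^2 + N_{k-1}^2.
  N_0 = 2
  N_1 = 2 + 2^2 + 2^2 = 10
  Explicitly: a, e, pair(a, a), pair(a, e), pair(e, a), pair(e, e), times(a, a), times(a, e), times(e, a), times(e, e).
So there are 10 ground terms available for substitution.
Each of w, y, z ranges independently over the available ground terms, and distinct assignments produce distinct instances.
Number of ground instances = 10^3 = 1000.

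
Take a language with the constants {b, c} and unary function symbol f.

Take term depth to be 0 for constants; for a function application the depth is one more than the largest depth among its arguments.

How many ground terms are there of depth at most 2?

Write N_k for the number of ground terms of depth ≤ k. A term of depth ≤ k is either a constant or a function symbol applied to arguments of depth ≤ k−1, so N_k = 2 + N_{k-1}.
N_0 = 2
N_1 = 2 + 2 = 4
N_2 = 2 + 4 = 6
Explicitly: b, c, f(b), f(c), f(f(b)), f(f(c)).

6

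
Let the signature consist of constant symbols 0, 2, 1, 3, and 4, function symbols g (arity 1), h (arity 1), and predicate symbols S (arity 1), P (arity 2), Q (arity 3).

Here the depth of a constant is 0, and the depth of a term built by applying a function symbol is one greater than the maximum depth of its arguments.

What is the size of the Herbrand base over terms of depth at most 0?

First count ground terms of depth ≤ 0.
Count level by level. With function symbols g/1, h/1, the terms of depth ≤ k are the 5 constants together with each function applied to depth-≤(k−1) tuples, so N_k = 5 + N_{k-1} + N_{k-1}.
N_0 = 5
So |H| = 5.
A ground atom is a predicate applied to a tuple of terms from H, so the count is the sum over predicates of |H|^arity:
  S: 5;  P: 5^2 = 25;  Q: 5^3 = 125
Total ground atoms: 5 + 25 + 125 = 155.

155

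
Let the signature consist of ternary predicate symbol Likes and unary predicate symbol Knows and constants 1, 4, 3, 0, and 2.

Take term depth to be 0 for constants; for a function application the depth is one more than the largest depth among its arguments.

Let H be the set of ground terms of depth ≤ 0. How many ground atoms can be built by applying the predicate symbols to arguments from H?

130

First count ground terms of depth ≤ 0.
With no function symbols every ground term is a constant, so there are exactly 5 ground terms at every depth bound.
N_0 = 5
Explicitly: 1, 4, 3, 0, 2.
So |H| = 5.
Ground atoms are formed by filling each argument slot of a predicate with a term from H, so an r-ary predicate gives |H|^r atoms:
  Likes: 5^3 = 125;  Knows: 5
Total ground atoms: 125 + 5 = 130.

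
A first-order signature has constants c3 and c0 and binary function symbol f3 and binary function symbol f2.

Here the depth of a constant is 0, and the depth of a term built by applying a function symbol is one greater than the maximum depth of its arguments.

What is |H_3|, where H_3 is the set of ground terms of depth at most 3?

Let N_k = |{terms of depth ≤ k}|. Then N_0 = 2 and N_k = 2 + N_{k-1}^2 + N_{k-1}^2 for k ≥ 1 (one summand per function symbol, arity giving the exponent).
N_0 = 2
N_1 = 2 + 2^2 + 2^2 = 10
N_2 = 2 + 10^2 + 10^2 = 202
N_3 = 2 + 202^2 + 202^2 = 81610

81610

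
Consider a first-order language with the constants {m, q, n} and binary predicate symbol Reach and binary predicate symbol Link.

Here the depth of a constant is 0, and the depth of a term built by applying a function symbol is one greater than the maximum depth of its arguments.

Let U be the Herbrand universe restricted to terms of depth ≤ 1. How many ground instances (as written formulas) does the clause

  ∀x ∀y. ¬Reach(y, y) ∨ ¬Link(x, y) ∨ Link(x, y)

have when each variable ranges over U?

Ground terms of depth ≤ 1:
  With no function symbols every ground term is a constant, so there are exactly 3 ground terms at every depth bound.
  N_0 = 3
  N_1 = 3
So there are 3 ground terms available for substitution.
The body mentions every one of the 2 quantified variables; since ground terms form a free algebra, no two substitutions collapse to the same formula.
Number of ground instances = 3^2 = 9.

9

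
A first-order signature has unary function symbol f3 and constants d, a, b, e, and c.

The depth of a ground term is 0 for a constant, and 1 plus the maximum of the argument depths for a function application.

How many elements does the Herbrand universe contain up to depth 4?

25

Count level by level. With function symbols f3/1, the terms of depth ≤ k are the 5 constants together with each function applied to depth-≤(k−1) tuples, so N_k = 5 + N_{k-1}.
N_0 = 5
N_1 = 5 + 5 = 10
N_2 = 5 + 10 = 15
N_3 = 5 + 15 = 20
N_4 = 5 + 20 = 25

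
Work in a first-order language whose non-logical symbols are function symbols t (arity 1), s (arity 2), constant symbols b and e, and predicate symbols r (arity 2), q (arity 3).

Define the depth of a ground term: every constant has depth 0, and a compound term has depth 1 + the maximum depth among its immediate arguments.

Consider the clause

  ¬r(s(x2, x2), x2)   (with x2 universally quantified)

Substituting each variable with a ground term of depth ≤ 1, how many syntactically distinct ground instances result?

Ground terms of depth ≤ 1:
  If N_k denotes the number of depth-≤k ground terms, the 2 constants give N_0 = 2, and each function symbol of arity r contributes N_{k-1}^r new terms at level k: N_k = 2 + N_{k-1} + N_{k-1}^2.
  N_0 = 2
  N_1 = 2 + 2 + 2^2 = 8
  Explicitly: b, e, t(b), t(e), s(b, b), s(b, e), s(e, b), s(e, e).
So there are 8 ground terms available for substitution.
The body mentions the single quantified variable x2; since ground terms form a free algebra, no two substitutions collapse to the same formula.
Number of ground instances = 8.

8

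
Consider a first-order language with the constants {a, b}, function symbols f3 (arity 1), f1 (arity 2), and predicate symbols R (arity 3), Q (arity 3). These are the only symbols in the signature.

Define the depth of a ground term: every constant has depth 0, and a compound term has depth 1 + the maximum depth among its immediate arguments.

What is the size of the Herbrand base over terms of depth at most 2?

First count ground terms of depth ≤ 2.
Count level by level. With function symbols f3/1, f1/2, the terms of depth ≤ k are the 2 constants together with each function applied to depth-≤(k−1) tuples, so N_k = 2 + N_{k-1} + N_{k-1}^2.
N_0 = 2
N_1 = 2 + 2 + 2^2 = 8
N_2 = 2 + 8 + 8^2 = 74
So |H| = 74.
A ground atom is a predicate applied to a tuple of terms from H, so the count is the sum over predicates of |H|^arity:
  R: 74^3 = 405224;  Q: 74^3 = 405224
Total ground atoms: 405224 + 405224 = 810448.

810448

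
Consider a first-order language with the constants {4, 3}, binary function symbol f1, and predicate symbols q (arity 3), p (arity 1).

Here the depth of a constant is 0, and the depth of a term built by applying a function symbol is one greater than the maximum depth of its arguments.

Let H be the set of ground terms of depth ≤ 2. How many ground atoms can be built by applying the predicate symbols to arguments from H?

First count ground terms of depth ≤ 2.
Let N_k count ground terms of depth at most k. Each non-constant term of depth ≤ k is some function symbol applied to depth-≤(k−1) arguments, giving N_k = 2 + N_{k-1}^2.
N_0 = 2
N_1 = 2 + 2^2 = 6
N_2 = 2 + 6^2 = 38
So |H| = 38.
Ground atoms are formed by filling each argument slot of a predicate with a term from H, so an r-ary predicate gives |H|^r atoms:
  q: 38^3 = 54872;  p: 38
Total ground atoms: 54872 + 38 = 54910.

54910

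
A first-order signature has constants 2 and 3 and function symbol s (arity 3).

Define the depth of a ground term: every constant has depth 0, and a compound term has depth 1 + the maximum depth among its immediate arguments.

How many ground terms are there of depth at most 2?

1002

Let N_k count ground terms of depth at most k. Each non-constant term of depth ≤ k is some function symbol applied to depth-≤(k−1) arguments, giving N_k = 2 + N_{k-1}^3.
N_0 = 2
N_1 = 2 + 2^3 = 10
N_2 = 2 + 10^3 = 1002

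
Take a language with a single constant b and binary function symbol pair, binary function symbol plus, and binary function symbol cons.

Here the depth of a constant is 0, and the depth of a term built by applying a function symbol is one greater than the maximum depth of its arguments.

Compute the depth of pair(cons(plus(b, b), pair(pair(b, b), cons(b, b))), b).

depth(plus(b, b)) = 1 + max(0, 0) = 1
depth(pair(b, b)) = 1 + max(0, 0) = 1
depth(cons(b, b)) = 1 + max(0, 0) = 1
depth(pair(pair(b, b), cons(b, b))) = 1 + max(1, 1) = 2
depth(cons(plus(b, b), pair(pair(b, b), cons(b, b)))) = 1 + max(1, 2) = 3
depth(pair(cons(plus(b, b), pair(pair(b, b), cons(b, b))), b)) = 1 + max(3, 0) = 4

4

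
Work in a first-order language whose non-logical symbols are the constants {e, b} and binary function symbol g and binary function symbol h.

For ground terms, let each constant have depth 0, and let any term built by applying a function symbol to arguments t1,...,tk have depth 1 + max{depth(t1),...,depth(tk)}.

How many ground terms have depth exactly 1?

8

Write N_k for the number of ground terms of depth ≤ k. A term of depth ≤ k is either a constant or a function symbol applied to arguments of depth ≤ k−1, so N_k = 2 + N_{k-1}^2 + N_{k-1}^2.
N_0 = 2
N_1 = 2 + 2^2 + 2^2 = 10
Terms of depth exactly 1: N_1 − N_0 = 10 − 2 = 8.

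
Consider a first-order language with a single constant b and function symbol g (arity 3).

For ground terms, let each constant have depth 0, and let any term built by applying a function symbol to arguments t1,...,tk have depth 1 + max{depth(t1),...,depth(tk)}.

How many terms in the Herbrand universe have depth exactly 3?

721

Write N_k for the number of ground terms of depth ≤ k. A term of depth ≤ k is either a constant or a function symbol applied to arguments of depth ≤ k−1, so N_k = 1 + N_{k-1}^3.
N_0 = 1
N_1 = 1 + 1^3 = 2
N_2 = 1 + 2^3 = 9
N_3 = 1 + 9^3 = 730
Terms of depth exactly 3: N_3 − N_2 = 730 − 9 = 721.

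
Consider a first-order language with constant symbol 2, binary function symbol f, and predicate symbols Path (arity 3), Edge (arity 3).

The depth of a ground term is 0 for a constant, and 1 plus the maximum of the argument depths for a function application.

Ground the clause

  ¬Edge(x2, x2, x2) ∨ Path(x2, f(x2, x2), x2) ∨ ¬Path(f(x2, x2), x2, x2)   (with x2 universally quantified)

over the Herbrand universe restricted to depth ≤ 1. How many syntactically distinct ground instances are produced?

Ground terms of depth ≤ 1:
  Let N_k count ground terms of depth at most k. Each non-constant term of depth ≤ k is some function symbol applied to depth-≤(k−1) arguments, giving N_k = 1 + N_{k-1}^2.
  N_0 = 1
  N_1 = 1 + 1^2 = 2
So there are 2 ground terms available for substitution.
There is 1 variable to instantiate (x2),  occurring in at least one literal, so different choices give different ground instances.
Number of ground instances = 2.

2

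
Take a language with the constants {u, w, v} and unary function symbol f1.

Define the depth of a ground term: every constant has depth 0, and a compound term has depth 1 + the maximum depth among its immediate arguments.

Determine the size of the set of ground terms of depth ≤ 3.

12

Let N_k = |{terms of depth ≤ k}|. Then N_0 = 3 and N_k = 3 + N_{k-1} for k ≥ 1 (one summand per function symbol, arity giving the exponent).
N_0 = 3
N_1 = 3 + 3 = 6
N_2 = 3 + 6 = 9
N_3 = 3 + 9 = 12
Explicitly: u, w, v, f1(u), f1(w), f1(v), f1(f1(u)), f1(f1(w)), f1(f1(v)), f1(f1(f1(u))), f1(f1(f1(w))), f1(f1(f1(v))).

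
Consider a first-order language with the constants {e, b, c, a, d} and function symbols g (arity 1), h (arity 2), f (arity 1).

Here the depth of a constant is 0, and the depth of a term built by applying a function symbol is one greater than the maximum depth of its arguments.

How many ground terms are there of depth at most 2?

Let N_k = |{terms of depth ≤ k}|. Then N_0 = 5 and N_k = 5 + N_{k-1} + N_{k-1}^2 + N_{k-1} for k ≥ 1 (one summand per function symbol, arity giving the exponent).
N_0 = 5
N_1 = 5 + 5 + 5^2 + 5 = 40
N_2 = 5 + 40 + 40^2 + 40 = 1685

1685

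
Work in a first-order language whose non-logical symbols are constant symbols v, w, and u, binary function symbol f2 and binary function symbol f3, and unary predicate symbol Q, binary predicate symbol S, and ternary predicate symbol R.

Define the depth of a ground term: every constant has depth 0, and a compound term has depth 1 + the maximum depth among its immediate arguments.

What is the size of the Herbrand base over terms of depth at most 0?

39

First count ground terms of depth ≤ 0.
Let N_k = |{terms of depth ≤ k}|. Then N_0 = 3 and N_k = 3 + N_{k-1}^2 + N_{k-1}^2 for k ≥ 1 (one summand per function symbol, arity giving the exponent).
N_0 = 3
Explicitly: v, w, u.
So |H| = 3.
A ground atom is a predicate applied to a tuple of terms from H, so the count is the sum over predicates of |H|^arity:
  Q: 3;  S: 3^2 = 9;  R: 3^3 = 27
Total ground atoms: 3 + 9 + 27 = 39.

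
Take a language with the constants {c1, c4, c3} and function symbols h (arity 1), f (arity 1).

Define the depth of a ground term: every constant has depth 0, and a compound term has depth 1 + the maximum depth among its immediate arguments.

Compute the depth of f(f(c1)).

depth(f(c1)) = 1 + depth(c1) = 1 + 0 = 1
depth(f(f(c1))) = 1 + depth(f(c1)) = 1 + 1 = 2

2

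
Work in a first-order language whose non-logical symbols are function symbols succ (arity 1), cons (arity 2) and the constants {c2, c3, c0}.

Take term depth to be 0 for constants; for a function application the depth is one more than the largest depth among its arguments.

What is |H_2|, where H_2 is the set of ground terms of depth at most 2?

Let N_k = |{terms of depth ≤ k}|. Then N_0 = 3 and N_k = 3 + N_{k-1} + N_{k-1}^2 for k ≥ 1 (one summand per function symbol, arity giving the exponent).
N_0 = 3
N_1 = 3 + 3 + 3^2 = 15
N_2 = 3 + 15 + 15^2 = 243

243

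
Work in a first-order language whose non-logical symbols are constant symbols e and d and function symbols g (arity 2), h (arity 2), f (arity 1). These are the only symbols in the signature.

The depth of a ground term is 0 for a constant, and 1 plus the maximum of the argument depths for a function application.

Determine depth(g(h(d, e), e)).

2

depth(h(d, e)) = 1 + max(0, 0) = 1
depth(g(h(d, e), e)) = 1 + max(1, 0) = 2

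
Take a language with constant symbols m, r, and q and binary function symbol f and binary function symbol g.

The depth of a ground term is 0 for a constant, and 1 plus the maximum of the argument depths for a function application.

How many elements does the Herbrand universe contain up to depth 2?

Write N_k for the number of ground terms of depth ≤ k. A term of depth ≤ k is either a constant or a function symbol applied to arguments of depth ≤ k−1, so N_k = 3 + N_{k-1}^2 + N_{k-1}^2.
N_0 = 3
N_1 = 3 + 3^2 + 3^2 = 21
N_2 = 3 + 21^2 + 21^2 = 885

885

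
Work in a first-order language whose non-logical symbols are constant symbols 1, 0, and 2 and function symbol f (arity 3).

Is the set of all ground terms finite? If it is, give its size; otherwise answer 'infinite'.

infinite

The signature has at least one function symbol (f, arity 3) and at least one constant (1).
Iterating f gives infinitely many distinct ground terms: 1, f(1, 1, 1), f(f(1, 1, 1), f(1, 1, 1), f(1, 1, 1)), ...
So the Herbrand universe is infinite.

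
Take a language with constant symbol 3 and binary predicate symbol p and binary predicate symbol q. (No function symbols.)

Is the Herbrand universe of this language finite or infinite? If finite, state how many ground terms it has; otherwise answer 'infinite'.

1

There are no function symbols, so the only ground term is the single constant.
The Herbrand universe is {3}, finite with 1 element.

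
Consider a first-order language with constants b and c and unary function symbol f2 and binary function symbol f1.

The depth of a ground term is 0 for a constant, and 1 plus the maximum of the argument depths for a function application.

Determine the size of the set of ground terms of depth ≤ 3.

5552

If N_k denotes the number of depth-≤k ground terms, the 2 constants give N_0 = 2, and each function symbol of arity r contributes N_{k-1}^r new terms at level k: N_k = 2 + N_{k-1} + N_{k-1}^2.
N_0 = 2
N_1 = 2 + 2 + 2^2 = 8
N_2 = 2 + 8 + 8^2 = 74
N_3 = 2 + 74 + 74^2 = 5552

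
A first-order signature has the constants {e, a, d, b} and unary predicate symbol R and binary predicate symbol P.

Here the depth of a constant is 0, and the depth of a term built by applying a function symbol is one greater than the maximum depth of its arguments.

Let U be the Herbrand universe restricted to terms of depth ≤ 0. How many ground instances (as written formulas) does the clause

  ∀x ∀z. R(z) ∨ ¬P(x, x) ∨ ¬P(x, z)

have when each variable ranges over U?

Ground terms of depth ≤ 0:
  With no function symbols every ground term is a constant, so there are exactly 4 ground terms at every depth bound.
  N_0 = 4
  Explicitly: e, a, d, b.
So there are 4 ground terms available for substitution.
There are 2 variables to instantiate (x, z), each occurring in at least one literal, so different choices give different ground instances.
Number of ground instances = 4^2 = 16.

16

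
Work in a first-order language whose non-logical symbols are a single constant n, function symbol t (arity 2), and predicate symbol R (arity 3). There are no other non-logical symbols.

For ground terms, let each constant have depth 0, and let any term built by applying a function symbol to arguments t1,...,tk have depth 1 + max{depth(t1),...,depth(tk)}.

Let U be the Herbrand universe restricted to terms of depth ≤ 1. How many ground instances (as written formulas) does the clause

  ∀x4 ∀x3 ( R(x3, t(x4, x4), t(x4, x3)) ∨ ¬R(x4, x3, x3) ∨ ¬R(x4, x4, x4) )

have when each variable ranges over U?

4

Ground terms of depth ≤ 1:
  Let N_k count ground terms of depth at most k. Each non-constant term of depth ≤ k is some function symbol applied to depth-≤(k−1) arguments, giving N_k = 1 + N_{k-1}^2.
  N_0 = 1
  N_1 = 1 + 1^2 = 2
So there are 2 ground terms available for substitution.
Each of x4, x3 ranges independently over the available ground terms, and distinct assignments produce distinct instances.
Number of ground instances = 2^2 = 4.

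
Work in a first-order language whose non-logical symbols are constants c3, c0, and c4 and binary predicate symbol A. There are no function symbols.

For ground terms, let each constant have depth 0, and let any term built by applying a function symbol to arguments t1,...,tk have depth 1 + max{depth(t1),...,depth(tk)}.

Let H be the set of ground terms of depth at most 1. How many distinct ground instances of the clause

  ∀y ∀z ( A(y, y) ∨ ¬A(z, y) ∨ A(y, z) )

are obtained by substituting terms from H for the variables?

9

Ground terms of depth ≤ 1:
  With no function symbols every ground term is a constant, so there are exactly 3 ground terms at every depth bound.
  N_0 = 3
  N_1 = 3
  Explicitly: c3, c0, c4.
So there are 3 ground terms available for substitution.
Each of y, z ranges independently over the available ground terms, and distinct assignments produce distinct instances.
Number of ground instances = 3^2 = 9.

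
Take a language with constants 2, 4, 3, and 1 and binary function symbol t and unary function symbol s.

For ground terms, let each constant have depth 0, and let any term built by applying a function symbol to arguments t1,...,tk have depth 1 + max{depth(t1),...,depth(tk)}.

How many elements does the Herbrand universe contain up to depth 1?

24

If N_k denotes the number of depth-≤k ground terms, the 4 constants give N_0 = 4, and each function symbol of arity r contributes N_{k-1}^r new terms at level k: N_k = 4 + N_{k-1}^2 + N_{k-1}.
N_0 = 4
N_1 = 4 + 4^2 + 4 = 24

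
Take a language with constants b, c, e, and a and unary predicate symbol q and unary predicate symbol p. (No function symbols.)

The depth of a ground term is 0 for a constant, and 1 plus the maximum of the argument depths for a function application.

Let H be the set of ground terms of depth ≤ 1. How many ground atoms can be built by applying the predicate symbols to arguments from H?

8

First count ground terms of depth ≤ 1.
With no function symbols every ground term is a constant, so there are exactly 4 ground terms at every depth bound.
N_0 = 4
N_1 = 4
Explicitly: b, c, e, a.
So |H| = 4.
Ground atoms are formed by filling each argument slot of a predicate with a term from H, so an r-ary predicate gives |H|^r atoms:
  q: 4;  p: 4
Total ground atoms: 4 + 4 = 8.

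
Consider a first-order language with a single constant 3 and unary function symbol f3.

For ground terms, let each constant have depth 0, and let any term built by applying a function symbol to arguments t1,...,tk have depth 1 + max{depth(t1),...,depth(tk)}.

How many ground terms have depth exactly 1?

1

Write N_k for the number of ground terms of depth ≤ k. A term of depth ≤ k is either a constant or a function symbol applied to arguments of depth ≤ k−1, so N_k = 1 + N_{k-1}.
N_0 = 1
N_1 = 1 + 1 = 2
Terms of depth exactly 1: N_1 − N_0 = 2 − 1 = 1.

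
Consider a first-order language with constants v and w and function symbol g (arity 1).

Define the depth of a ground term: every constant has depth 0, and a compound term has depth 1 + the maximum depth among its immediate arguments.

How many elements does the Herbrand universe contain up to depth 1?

Count level by level. With function symbols g/1, the terms of depth ≤ k are the 2 constants together with each function applied to depth-≤(k−1) tuples, so N_k = 2 + N_{k-1}.
N_0 = 2
N_1 = 2 + 2 = 4
Explicitly: v, w, g(v), g(w).

4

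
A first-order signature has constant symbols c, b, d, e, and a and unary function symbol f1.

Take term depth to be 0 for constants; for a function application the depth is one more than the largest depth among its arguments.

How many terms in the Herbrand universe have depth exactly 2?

Let N_k count ground terms of depth at most k. Each non-constant term of depth ≤ k is some function symbol applied to depth-≤(k−1) arguments, giving N_k = 5 + N_{k-1}.
N_0 = 5
N_1 = 5 + 5 = 10
N_2 = 5 + 10 = 15
Terms of depth exactly 2: N_2 − N_1 = 15 − 10 = 5.

5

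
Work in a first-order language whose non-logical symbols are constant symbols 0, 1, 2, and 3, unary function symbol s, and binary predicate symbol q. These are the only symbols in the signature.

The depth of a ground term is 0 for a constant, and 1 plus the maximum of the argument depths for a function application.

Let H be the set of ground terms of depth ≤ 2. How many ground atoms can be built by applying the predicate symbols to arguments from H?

144

First count ground terms of depth ≤ 2.
Write N_k for the number of ground terms of depth ≤ k. A term of depth ≤ k is either a constant or a function symbol applied to arguments of depth ≤ k−1, so N_k = 4 + N_{k-1}.
N_0 = 4
N_1 = 4 + 4 = 8
N_2 = 4 + 8 = 12
Explicitly: 0, 1, 2, 3, s(0), s(1), s(2), s(3), s(s(0)), s(s(1)), s(s(2)), s(s(3)).
So |H| = 12.
A ground atom is a predicate applied to a tuple of terms from H, so the count is the sum over predicates of |H|^arity:
  q: 12^2 = 144
Total ground atoms: 144.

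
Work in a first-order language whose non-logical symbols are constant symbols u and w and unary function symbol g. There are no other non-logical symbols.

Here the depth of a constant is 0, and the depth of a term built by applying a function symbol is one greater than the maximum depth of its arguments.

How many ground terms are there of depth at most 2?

6

Count level by level. With function symbols g/1, the terms of depth ≤ k are the 2 constants together with each function applied to depth-≤(k−1) tuples, so N_k = 2 + N_{k-1}.
N_0 = 2
N_1 = 2 + 2 = 4
N_2 = 2 + 4 = 6
Explicitly: u, w, g(u), g(w), g(g(u)), g(g(w)).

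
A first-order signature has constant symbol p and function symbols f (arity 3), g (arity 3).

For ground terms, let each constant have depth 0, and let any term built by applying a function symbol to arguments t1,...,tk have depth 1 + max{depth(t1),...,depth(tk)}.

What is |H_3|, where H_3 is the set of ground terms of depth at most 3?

Count level by level. With function symbols f/3, g/3, the terms of depth ≤ k are the 1 constant together with each function applied to depth-≤(k−1) tuples, so N_k = 1 + N_{k-1}^3 + N_{k-1}^3.
N_0 = 1
N_1 = 1 + 1^3 + 1^3 = 3
N_2 = 1 + 3^3 + 3^3 = 55
N_3 = 1 + 55^3 + 55^3 = 332751

332751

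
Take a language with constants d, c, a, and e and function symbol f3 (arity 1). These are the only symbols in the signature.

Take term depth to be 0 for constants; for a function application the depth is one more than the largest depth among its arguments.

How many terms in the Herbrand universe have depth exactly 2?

Let N_k count ground terms of depth at most k. Each non-constant term of depth ≤ k is some function symbol applied to depth-≤(k−1) arguments, giving N_k = 4 + N_{k-1}.
N_0 = 4
N_1 = 4 + 4 = 8
N_2 = 4 + 8 = 12
Terms of depth exactly 2: N_2 − N_1 = 12 − 8 = 4.

4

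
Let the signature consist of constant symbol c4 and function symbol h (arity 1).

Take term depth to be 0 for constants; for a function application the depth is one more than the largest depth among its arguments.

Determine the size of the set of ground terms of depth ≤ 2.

3

Let N_k = |{terms of depth ≤ k}|. Then N_0 = 1 and N_k = 1 + N_{k-1} for k ≥ 1 (one summand per function symbol, arity giving the exponent).
N_0 = 1
N_1 = 1 + 1 = 2
N_2 = 1 + 2 = 3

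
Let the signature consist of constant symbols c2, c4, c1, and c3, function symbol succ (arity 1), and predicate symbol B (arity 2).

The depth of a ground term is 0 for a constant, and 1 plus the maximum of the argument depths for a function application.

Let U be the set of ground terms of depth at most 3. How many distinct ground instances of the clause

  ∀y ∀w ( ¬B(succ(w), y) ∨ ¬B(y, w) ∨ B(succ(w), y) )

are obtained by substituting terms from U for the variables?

256

Ground terms of depth ≤ 3:
  Write N_k for the number of ground terms of depth ≤ k. A term of depth ≤ k is either a constant or a function symbol applied to arguments of depth ≤ k−1, so N_k = 4 + N_{k-1}.
  N_0 = 4
  N_1 = 4 + 4 = 8
  N_2 = 4 + 8 = 12
  N_3 = 4 + 12 = 16
So there are 16 ground terms available for substitution.
There are 2 variables to instantiate (y, w), each occurring in at least one literal, so different choices give different ground instances.
Number of ground instances = 16^2 = 256.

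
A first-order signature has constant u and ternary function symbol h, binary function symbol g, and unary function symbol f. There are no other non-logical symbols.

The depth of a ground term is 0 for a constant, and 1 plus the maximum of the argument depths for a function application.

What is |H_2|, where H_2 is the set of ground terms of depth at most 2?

85

Let N_k count ground terms of depth at most k. Each non-constant term of depth ≤ k is some function symbol applied to depth-≤(k−1) arguments, giving N_k = 1 + N_{k-1}^3 + N_{k-1}^2 + N_{k-1}.
N_0 = 1
N_1 = 1 + 1^3 + 1^2 + 1 = 4
N_2 = 1 + 4^3 + 4^2 + 4 = 85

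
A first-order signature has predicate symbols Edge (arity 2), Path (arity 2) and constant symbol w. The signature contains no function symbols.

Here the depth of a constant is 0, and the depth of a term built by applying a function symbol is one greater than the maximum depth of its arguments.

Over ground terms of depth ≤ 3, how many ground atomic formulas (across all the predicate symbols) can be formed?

First count ground terms of depth ≤ 3.
With no function symbols every ground term is a constant, so there is exactly 1 ground term at every depth bound.
N_0 = 1
N_1 = 1
N_2 = 1
N_3 = 1
Explicitly: w.
So |H| = 1.
Each predicate of arity r yields |H|^r ground atoms (one per choice of an r-tuple from H):
  Edge: 1^2 = 1;  Path: 1^2 = 1
Total ground atoms: 1 + 1 = 2.

2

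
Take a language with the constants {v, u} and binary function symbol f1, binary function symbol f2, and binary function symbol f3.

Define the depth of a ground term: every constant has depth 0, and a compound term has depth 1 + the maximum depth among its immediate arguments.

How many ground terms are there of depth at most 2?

Let N_k = |{terms of depth ≤ k}|. Then N_0 = 2 and N_k = 2 + N_{k-1}^2 + N_{k-1}^2 + N_{k-1}^2 for k ≥ 1 (one summand per function symbol, arity giving the exponent).
N_0 = 2
N_1 = 2 + 2^2 + 2^2 + 2^2 = 14
N_2 = 2 + 14^2 + 14^2 + 14^2 = 590

590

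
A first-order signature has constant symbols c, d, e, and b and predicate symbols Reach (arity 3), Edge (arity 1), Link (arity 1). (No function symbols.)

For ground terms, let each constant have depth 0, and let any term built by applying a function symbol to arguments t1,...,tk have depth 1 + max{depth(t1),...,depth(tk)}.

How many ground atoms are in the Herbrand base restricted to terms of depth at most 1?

72

First count ground terms of depth ≤ 1.
With no function symbols every ground term is a constant, so there are exactly 4 ground terms at every depth bound.
N_0 = 4
N_1 = 4
Explicitly: c, d, e, b.
So |H| = 4.
Each predicate of arity r yields |H|^r ground atoms (one per choice of an r-tuple from H):
  Reach: 4^3 = 64;  Edge: 4;  Link: 4
Total ground atoms: 64 + 4 + 4 = 72.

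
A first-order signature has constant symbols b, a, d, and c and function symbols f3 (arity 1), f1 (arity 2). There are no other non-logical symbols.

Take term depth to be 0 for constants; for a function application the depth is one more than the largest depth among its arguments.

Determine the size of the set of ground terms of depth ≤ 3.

If N_k denotes the number of depth-≤k ground terms, the 4 constants give N_0 = 4, and each function symbol of arity r contributes N_{k-1}^r new terms at level k: N_k = 4 + N_{k-1} + N_{k-1}^2.
N_0 = 4
N_1 = 4 + 4 + 4^2 = 24
N_2 = 4 + 24 + 24^2 = 604
N_3 = 4 + 604 + 604^2 = 365424

365424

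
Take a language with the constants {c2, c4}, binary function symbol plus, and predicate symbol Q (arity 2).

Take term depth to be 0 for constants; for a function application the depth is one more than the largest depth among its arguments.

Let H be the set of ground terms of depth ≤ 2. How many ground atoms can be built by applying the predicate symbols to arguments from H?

First count ground terms of depth ≤ 2.
Write N_k for the number of ground terms of depth ≤ k. A term of depth ≤ k is either a constant or a function symbol applied to arguments of depth ≤ k−1, so N_k = 2 + N_{k-1}^2.
N_0 = 2
N_1 = 2 + 2^2 = 6
N_2 = 2 + 6^2 = 38
So |H| = 38.
Each predicate of arity r yields |H|^r ground atoms (one per choice of an r-tuple from H):
  Q: 38^2 = 1444
Total ground atoms: 1444.

1444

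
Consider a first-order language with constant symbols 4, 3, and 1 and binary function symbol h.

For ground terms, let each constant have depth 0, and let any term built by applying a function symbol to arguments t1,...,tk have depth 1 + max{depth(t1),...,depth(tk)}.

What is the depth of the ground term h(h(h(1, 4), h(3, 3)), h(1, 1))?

depth(h(1, 4)) = 1 + max(0, 0) = 1
depth(h(3, 3)) = 1 + max(0, 0) = 1
depth(h(h(1, 4), h(3, 3))) = 1 + max(1, 1) = 2
depth(h(1, 1)) = 1 + max(0, 0) = 1
depth(h(h(h(1, 4), h(3, 3)), h(1, 1))) = 1 + max(2, 1) = 3

3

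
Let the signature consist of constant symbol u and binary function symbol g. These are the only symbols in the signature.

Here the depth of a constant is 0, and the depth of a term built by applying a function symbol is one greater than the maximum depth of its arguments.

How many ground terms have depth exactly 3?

21

Write N_k for the number of ground terms of depth ≤ k. A term of depth ≤ k is either a constant or a function symbol applied to arguments of depth ≤ k−1, so N_k = 1 + N_{k-1}^2.
N_0 = 1
N_1 = 1 + 1^2 = 2
N_2 = 1 + 2^2 = 5
N_3 = 1 + 5^2 = 26
Terms of depth exactly 3: N_3 − N_2 = 26 − 5 = 21.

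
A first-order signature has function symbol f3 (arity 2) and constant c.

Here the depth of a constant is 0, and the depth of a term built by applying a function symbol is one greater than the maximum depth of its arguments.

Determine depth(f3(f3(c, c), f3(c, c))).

depth(f3(c, c)) = 1 + max(0, 0) = 1
depth(f3(f3(c, c), f3(c, c))) = 1 + max(1, 1) = 2

2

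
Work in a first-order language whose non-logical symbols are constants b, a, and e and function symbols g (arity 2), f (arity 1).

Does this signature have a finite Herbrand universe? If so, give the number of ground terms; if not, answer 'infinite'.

The signature has at least one function symbol (g, arity 2) and at least one constant (b).
Iterating g gives infinitely many distinct ground terms: b, g(b, b), g(g(b, b), g(b, b)), ...
So the Herbrand universe is infinite.

infinite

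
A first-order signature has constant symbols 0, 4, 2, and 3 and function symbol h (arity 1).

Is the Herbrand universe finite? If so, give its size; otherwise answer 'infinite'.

The signature has at least one function symbol (h, arity 1) and at least one constant (0).
Iterating h gives infinitely many distinct ground terms: 0, h(0), h(h(0)), ...
So the Herbrand universe is infinite.

infinite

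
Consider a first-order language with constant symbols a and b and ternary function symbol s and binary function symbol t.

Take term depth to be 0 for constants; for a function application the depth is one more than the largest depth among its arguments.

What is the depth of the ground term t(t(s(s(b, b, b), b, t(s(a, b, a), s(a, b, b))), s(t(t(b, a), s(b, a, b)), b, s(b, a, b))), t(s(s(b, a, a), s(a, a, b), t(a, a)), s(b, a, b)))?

5

depth(s(b, b, b)) = 1 + max(0, 0, 0) = 1
depth(s(a, b, a)) = 1 + max(0, 0, 0) = 1
depth(s(a, b, b)) = 1 + max(0, 0, 0) = 1
depth(t(s(a, b, a), s(a, b, b))) = 1 + max(1, 1) = 2
depth(s(s(b, b, b), b, t(s(a, b, a), s(a, b, b)))) = 1 + max(1, 0, 2) = 3
depth(t(b, a)) = 1 + max(0, 0) = 1
depth(s(b, a, b)) = 1 + max(0, 0, 0) = 1
depth(t(t(b, a), s(b, a, b))) = 1 + max(1, 1) = 2
depth(s(t(t(b, a), s(b, a, b)), b, s(b, a, b))) = 1 + max(2, 0, 1) = 3
depth(t(s(s(b, b, b), b, t(s(a, b, a), s(a, b, b))), s(t(t(b, a), s(b, a, b)), b, s(b, a, b)))) = 1 + max(3, 3) = 4
depth(s(b, a, a)) = 1 + max(0, 0, 0) = 1
depth(s(a, a, b)) = 1 + max(0, 0, 0) = 1
depth(t(a, a)) = 1 + max(0, 0) = 1
depth(s(s(b, a, a), s(a, a, b), t(a, a))) = 1 + max(1, 1, 1) = 2
depth(t(s(s(b, a, a), s(a, a, b), t(a, a)), s(b, a, b))) = 1 + max(2, 1) = 3
depth(t(t(s(s(b, b, b), b, t(s(a, b, a), s(a, b, b))), s(t(t(b, a), s(b, a, b)), b, s(b, a, b))), t(s(s(b, a, a), s(a, a, b), t(a, a)), s(b, a, b)))) = 1 + max(4, 3) = 5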